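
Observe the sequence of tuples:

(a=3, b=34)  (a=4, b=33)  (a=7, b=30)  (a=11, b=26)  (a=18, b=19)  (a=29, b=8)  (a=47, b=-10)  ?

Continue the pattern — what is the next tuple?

A — each term is the sum of the two before it: 3, 4, 7, 11, 18, 29, 47 → 76.
B: together with the a always sums to 37; 34, 33, 30, 26, 19, 8, -10 → -39.
Putting it together: (a=76, b=-39).

(a=76, b=-39)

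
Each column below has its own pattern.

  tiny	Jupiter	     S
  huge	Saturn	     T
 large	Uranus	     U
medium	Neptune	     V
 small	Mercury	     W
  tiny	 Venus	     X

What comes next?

huge  Earth  Y

Size — repeats tiny → huge → large → medium → small: tiny, huge, large, medium, small, tiny → huge.
Planet — runs through the planets Mercury→Neptune: Jupiter, Saturn, Uranus, Neptune, Mercury, Venus → Earth.
Letter: S, T, U, V, W, X → Y (letters move forward 1 place in the alphabet).
So the next row is huge  Earth  Y.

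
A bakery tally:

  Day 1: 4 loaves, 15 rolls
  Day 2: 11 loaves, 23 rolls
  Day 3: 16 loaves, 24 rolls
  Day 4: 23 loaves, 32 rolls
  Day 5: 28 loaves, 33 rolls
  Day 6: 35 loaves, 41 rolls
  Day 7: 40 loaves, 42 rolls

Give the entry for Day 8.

Loaves: 4, 11, 16, 23, 28, 35, 40 → 47 (alternating steps +7, +5, +7, +5, …).
Rolls goes 15, 23, 24, 32, 33, 41, 42 → 50 (alternating steps +8, +1, +8, +1, …).
Combining the parts gives 47 loaves, 50 rolls.

47 loaves, 50 rolls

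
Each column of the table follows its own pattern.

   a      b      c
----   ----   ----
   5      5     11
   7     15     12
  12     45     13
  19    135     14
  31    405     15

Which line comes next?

50  1215  16

Column a — each term is the sum of the two before it: 5, 7, 12, 19, 31 → 50.
Column b: 5, 15, 45, 135, 405 → 1215 (×3 each step).
Column c goes 11, 12, 13, 14, 15 → 16 (+1 each step).
Putting it together: 50  1215  16.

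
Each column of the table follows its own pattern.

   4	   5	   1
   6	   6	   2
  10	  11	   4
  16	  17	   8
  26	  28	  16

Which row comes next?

42  45  32

First component: 4, 6, 10, 16, 26 → 42 (each term is the sum of the two before it).
Second component goes 5, 6, 11, 17, 28 → 45 (each term is the sum of the two before it).
Third component: 1, 2, 4, 8, 16 → 32 (×2 each step).
Combining the parts gives 42  45  32.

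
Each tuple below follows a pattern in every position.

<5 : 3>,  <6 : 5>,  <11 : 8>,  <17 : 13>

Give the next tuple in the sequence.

<28 : 21>

First slot: each term is the sum of the two before it; 5, 6, 11, 17 → 28.
Second slot goes 3, 5, 8, 13 → 21 (each term is the sum of the two before it).
Putting it together: <28 : 21>.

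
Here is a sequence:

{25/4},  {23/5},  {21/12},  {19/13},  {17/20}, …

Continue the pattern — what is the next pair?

{15/21}

First coordinate: 25, 23, 21, 19, 17 → 15 (−2 each step).
Second coordinate: alternating steps +1, +7, +1, +7, …, so 4, 5, 12, 13, 20 → 21.
So the next pair is {15/21}.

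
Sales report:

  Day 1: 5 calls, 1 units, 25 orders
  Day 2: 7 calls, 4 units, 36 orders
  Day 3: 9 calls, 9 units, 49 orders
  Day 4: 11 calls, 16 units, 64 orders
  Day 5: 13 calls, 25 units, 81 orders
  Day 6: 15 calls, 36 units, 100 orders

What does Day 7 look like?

Calls goes 5, 7, 9, 11, 13, 15 → 17 (+2 each step).
For the units, perfect squares: 1², 2², 3², …: 1, 4, 9, 16, 25, 36 → 49.
For the orders, perfect squares: 5², 6², 7², …: 25, 36, 49, 64, 81, 100 → 121.
So the next record is 17 calls, 49 units, 121 orders.

17 calls, 49 units, 121 orders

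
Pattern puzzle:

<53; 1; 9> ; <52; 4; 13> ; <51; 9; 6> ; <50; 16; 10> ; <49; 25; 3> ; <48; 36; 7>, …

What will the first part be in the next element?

First part — −1 each step: 53, 52, 51, 50, 49, 48 → 47.

47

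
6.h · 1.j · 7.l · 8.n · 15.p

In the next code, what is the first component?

First component: each term is the sum of the two before it; 6, 1, 7, 8, 15 → 23.
For the letter, letters move forward 2 places in the alphabet: h, j, l, n, p → r.

23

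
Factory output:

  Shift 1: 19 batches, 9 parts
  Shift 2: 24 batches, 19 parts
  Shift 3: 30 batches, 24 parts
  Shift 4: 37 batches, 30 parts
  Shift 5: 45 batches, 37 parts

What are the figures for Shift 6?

For the batches, differences are 5, 6, 7, … (increasing by 1 each time): 19, 24, 30, 37, 45 → 54.
For the parts, always the previous value of the batches: 9, 19, 24, 30, 37 → 45.
Combining the parts gives 54 batches, 45 parts.

54 batches, 45 parts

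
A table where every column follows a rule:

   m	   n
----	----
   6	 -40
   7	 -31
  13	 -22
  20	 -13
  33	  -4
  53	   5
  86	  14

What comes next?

139  23

Column m: 6, 7, 13, 20, 33, 53, 86 → 139 (each term is the sum of the two before it).
Column n: -40, -31, -22, -13, -4, 5, 14 → 23 (+9 each step).
So the next line is 139  23.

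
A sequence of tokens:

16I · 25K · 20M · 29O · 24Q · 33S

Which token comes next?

28U

For the first component, alternating steps +9, −5, +9, −5, …: 16, 25, 20, 29, 24, 33 → 28.
Letter: letters move forward 2 places in the alphabet, so I, K, M, O, Q, S → U.
Combining the parts gives 28U.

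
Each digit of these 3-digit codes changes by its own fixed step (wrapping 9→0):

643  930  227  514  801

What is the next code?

198

First digit: 6, 9, 2, 5, 8 → 1 (+3 each step, mod 10).
For the second digit, −1 each step, mod 10: 4, 3, 2, 1, 0 → 9.
Third digit: −3 each step, mod 10, so 3, 0, 7, 4, 1 → 8.
So the next code is 198.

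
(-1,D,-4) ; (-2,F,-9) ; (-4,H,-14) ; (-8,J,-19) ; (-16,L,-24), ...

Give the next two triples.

(-32,N,-29), (-64,P,-34)

First entry: -1, -2, -4, -8, -16 → -32 → -64 (×2 each step).
Letter: letters move forward 2 places in the alphabet; D, F, H, J, L → N → P.
Third entry goes -4, -9, -14, -19, -24 → -29 → -34 (−5 each step).
So the next two triples are (-32,N,-29) and (-64,P,-34).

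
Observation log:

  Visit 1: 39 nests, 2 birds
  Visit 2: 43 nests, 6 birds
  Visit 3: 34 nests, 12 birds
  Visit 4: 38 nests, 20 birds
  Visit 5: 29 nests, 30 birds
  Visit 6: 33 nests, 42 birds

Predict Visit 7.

24 nests, 56 birds

For the nests, alternating steps +4, −9, +4, −9, …: 39, 43, 34, 38, 29, 33 → 24.
Birds — differences are 4, 6, 8, … (increasing by 2 each time): 2, 6, 12, 20, 30, 42 → 56.
Combining the parts gives 24 nests, 56 birds.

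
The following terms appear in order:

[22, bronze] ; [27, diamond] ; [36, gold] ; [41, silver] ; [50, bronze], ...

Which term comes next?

First slot: alternating steps +5, +9, +5, +9, …; 22, 27, 36, 41, 50 → 55.
Rank: repeats bronze → diamond → gold → silver, so bronze, diamond, gold, silver, bronze → diamond.
Combining the parts gives [55, diamond].

[55, diamond]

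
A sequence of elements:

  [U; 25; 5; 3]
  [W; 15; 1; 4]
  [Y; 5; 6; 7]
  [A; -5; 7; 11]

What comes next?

[C; -15; 13; 18]

Letter: letters move forward 2 places in the alphabet, wrapping Z→A, so U, W, Y, A → C.
Second coordinate: −10 each step, so 25, 15, 5, -5 → -15.
Third coordinate: 5, 1, 6, 7 → 13 (each term is the sum of the two before it).
Fourth coordinate goes 3, 4, 7, 11 → 18 (each term is the sum of the two before it).
Combining the parts gives [C; -15; 13; 18].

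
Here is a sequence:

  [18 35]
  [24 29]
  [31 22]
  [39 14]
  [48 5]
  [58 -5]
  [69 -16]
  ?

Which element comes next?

[81 -28]

First slot — differences are 6, 7, 8, … (increasing by 1 each time): 18, 24, 31, 39, 48, 58, 69 → 81.
Second slot goes 35, 29, 22, 14, 5, -5, -16 → -28 (together with the first slot always sums to 53).
Putting it together: [81 -28].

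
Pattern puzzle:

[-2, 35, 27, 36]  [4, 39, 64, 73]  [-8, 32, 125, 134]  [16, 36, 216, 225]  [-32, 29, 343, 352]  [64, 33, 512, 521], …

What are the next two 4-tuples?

[-128, 26, 729, 738], [256, 30, 1000, 1009]

First part: ×(-2) each step, so -2, 4, -8, 16, -32, 64 → -128 → 256.
Second part — alternating steps +4, −7, +4, −7, …: 35, 39, 32, 36, 29, 33 → 26 → 30.
Third part: perfect cubes: 3³, 4³, 5³, …, so 27, 64, 125, 216, 343, 512 → 729 → 1000.
Fourth part goes 36, 73, 134, 225, 352, 521 → 738 → 1009 (always 9 more than the third part).
So the next two 4-tuples are [-128, 26, 729, 738] and [256, 30, 1000, 1009].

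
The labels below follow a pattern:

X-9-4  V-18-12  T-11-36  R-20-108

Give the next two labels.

Letter: letters move back 2 places in the alphabet, so X, V, T, R → P → N.
Second component: alternating steps +9, −7, +9, −7, …; 9, 18, 11, 20 → 13 → 22.
Third component — ×3 each step: 4, 12, 36, 108 → 324 → 972.
So the next two labels are P-13-324 and N-22-972.

P-13-324, N-22-972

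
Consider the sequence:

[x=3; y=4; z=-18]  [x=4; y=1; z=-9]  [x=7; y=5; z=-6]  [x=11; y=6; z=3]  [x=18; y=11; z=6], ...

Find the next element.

X: each term is the sum of the two before it, so 3, 4, 7, 11, 18 → 29.
Y: 4, 1, 5, 6, 11 → 17 (each term is the sum of the two before it).
Z: alternating steps +9, +3, +9, +3, …, so -18, -9, -6, 3, 6 → 15.
Combining the parts gives [x=29; y=17; z=15].

[x=29; y=17; z=15]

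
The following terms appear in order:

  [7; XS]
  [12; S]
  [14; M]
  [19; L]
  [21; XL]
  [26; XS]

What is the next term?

First coordinate: 7, 12, 14, 19, 21, 26 → 28 (alternating steps +5, +2, +5, +2, …).
Size: XS, S, M, L, XL, XS → S (repeats XS → S → M → L → XL).
Putting it together: [28; S].

[28; S]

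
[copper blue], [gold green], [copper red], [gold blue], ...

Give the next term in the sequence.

Metal: alternates copper ↔ gold, so copper, gold, copper, gold → copper.
Colour: repeats blue → green → red; blue, green, red, blue → green.
Combining the parts gives [copper green].

[copper green]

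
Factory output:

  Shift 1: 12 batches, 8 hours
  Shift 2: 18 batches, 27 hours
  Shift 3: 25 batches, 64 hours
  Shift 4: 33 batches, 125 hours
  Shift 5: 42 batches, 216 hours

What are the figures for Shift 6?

For the batches, differences are 6, 7, 8, … (increasing by 1 each time): 12, 18, 25, 33, 42 → 52.
Hours — perfect cubes: 2³, 3³, 4³, …: 8, 27, 64, 125, 216 → 343.
So the next record is 52 batches, 343 hours.

52 batches, 343 hours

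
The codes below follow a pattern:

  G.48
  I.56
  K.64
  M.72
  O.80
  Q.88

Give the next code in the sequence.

Letter goes G, I, K, M, O, Q → S (letters move forward 2 places in the alphabet).
Second component goes 48, 56, 64, 72, 80, 88 → 96 (+8 each step).
Putting it together: S.96.

S.96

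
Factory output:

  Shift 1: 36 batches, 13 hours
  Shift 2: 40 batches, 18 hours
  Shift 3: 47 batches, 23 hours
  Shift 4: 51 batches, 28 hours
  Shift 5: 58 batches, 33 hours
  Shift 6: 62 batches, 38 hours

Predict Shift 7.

Batches — alternating steps +4, +7, +4, +7, …: 36, 40, 47, 51, 58, 62 → 69.
For the hours, +5 each step: 13, 18, 23, 28, 33, 38 → 43.
Combining the parts gives 69 batches, 43 hours.

69 batches, 43 hours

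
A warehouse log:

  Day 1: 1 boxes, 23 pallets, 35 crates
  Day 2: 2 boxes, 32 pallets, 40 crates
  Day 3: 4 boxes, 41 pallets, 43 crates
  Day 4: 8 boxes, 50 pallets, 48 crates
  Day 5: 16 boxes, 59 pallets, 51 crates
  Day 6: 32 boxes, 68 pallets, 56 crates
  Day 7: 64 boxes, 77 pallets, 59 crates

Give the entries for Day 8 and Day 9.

128 boxes, 86 pallets, 64 crates; 256 boxes, 95 pallets, 67 crates

Boxes — ×2 each step: 1, 2, 4, 8, 16, 32, 64 → 128 → 256.
Pallets — +9 each step: 23, 32, 41, 50, 59, 68, 77 → 86 → 95.
Crates: alternating steps +5, +3, +5, +3, …, so 35, 40, 43, 48, 51, 56, 59 → 64 → 67.
Putting the parts together: 128 boxes, 86 pallets, 64 crates and then 256 boxes, 95 pallets, 67 crates.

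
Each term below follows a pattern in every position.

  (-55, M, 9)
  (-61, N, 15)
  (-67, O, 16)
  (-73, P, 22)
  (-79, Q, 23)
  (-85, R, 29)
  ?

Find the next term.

First part goes -55, -61, -67, -73, -79, -85 → -91 (−6 each step).
For the letter, letters move forward 1 place in the alphabet: M, N, O, P, Q, R → S.
For the third part, alternating steps +6, +1, +6, +1, …: 9, 15, 16, 22, 23, 29 → 30.
So the next term is (-91, S, 30).

(-91, S, 30)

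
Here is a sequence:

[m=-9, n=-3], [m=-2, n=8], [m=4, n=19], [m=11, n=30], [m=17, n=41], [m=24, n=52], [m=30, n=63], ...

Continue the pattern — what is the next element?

M: alternating steps +7, +6, +7, +6, …; -9, -2, 4, 11, 17, 24, 30 → 37.
N: +11 each step; -3, 8, 19, 30, 41, 52, 63 → 74.
So the next element is [m=37, n=74].

[m=37, n=74]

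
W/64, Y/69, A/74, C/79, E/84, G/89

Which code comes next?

I/94

Letter: letters move forward 2 places in the alphabet, wrapping Z→A; W, Y, A, C, E, G → I.
Second component: +5 each step; 64, 69, 74, 79, 84, 89 → 94.
Putting it together: I/94.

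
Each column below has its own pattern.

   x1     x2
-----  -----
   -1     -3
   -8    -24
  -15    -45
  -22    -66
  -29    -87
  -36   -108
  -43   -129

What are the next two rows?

Column x1: −7 each step; -1, -8, -15, -22, -29, -36, -43 → -50 → -57.
Column x2: always 3 × the column x1, so -3, -24, -45, -66, -87, -108, -129 → -150 → -171.
Putting the parts together: -50  -150 and then -57  -171.

-50  -150; -57  -171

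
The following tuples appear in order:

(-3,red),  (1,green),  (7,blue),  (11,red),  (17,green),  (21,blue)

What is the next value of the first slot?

27

First slot — alternating steps +4, +6, +4, +6, …: -3, 1, 7, 11, 17, 21 → 27.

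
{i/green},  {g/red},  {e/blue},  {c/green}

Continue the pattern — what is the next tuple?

{a/red}

Letter: i, g, e, c → a (letters move back 2 places in the alphabet).
Colour goes green, red, blue, green → red (repeats green → red → blue).
Combining the parts gives {a/red}.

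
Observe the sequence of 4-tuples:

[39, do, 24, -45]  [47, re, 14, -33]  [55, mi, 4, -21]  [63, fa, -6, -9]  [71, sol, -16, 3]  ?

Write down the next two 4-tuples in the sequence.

[79, la, -26, 15], [87, ti, -36, 27]

First coordinate goes 39, 47, 55, 63, 71 → 79 → 87 (+8 each step).
Note goes do, re, mi, fa, sol → la → ti (runs through the solfège scale do→ti).
Third coordinate: 24, 14, 4, -6, -16 → -26 → -36 (−10 each step).
Fourth coordinate: +12 each step, so -45, -33, -21, -9, 3 → 15 → 27.
Putting the parts together: [79, la, -26, 15] and then [87, ti, -36, 27].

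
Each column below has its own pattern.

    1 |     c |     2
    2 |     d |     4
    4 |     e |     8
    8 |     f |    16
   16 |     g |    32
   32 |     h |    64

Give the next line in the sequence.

First component: 1, 2, 4, 8, 16, 32 → 64 (×2 each step).
Letter goes c, d, e, f, g, h → i (letters move forward 1 place in the alphabet).
Third component: ×2 each step; 2, 4, 8, 16, 32, 64 → 128.
Putting it together: 64  i  128.

64  i  128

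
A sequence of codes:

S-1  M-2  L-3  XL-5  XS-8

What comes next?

S-13

Size goes S, M, L, XL, XS → S (runs through clothing sizes XS→XL).
For the second component, each term is the sum of the two before it: 1, 2, 3, 5, 8 → 13.
So the next code is S-13.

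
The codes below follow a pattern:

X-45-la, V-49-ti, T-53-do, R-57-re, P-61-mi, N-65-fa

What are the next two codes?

L-69-sol then J-73-la

For the letter, letters move back 2 places in the alphabet: X, V, T, R, P, N → L → J.
Second component goes 45, 49, 53, 57, 61, 65 → 69 → 73 (+4 each step).
Note: runs through the solfège scale do→ti, so la, ti, do, re, mi, fa → sol → la.
Putting the parts together: L-69-sol and then J-73-la.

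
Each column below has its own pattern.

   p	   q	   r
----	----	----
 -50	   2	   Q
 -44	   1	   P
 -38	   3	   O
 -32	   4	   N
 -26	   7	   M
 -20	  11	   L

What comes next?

-14  18  K

Column p: +6 each step; -50, -44, -38, -32, -26, -20 → -14.
For the column q, each term is the sum of the two before it: 2, 1, 3, 4, 7, 11 → 18.
Column r goes Q, P, O, N, M, L → K (letters move back 1 place in the alphabet).
Putting it together: -14  18  K.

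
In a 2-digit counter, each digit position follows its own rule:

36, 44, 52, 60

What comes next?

First digit: +1 each step, mod 10, so 3, 4, 5, 6 → 7.
For the second digit, −2 each step, mod 10: 6, 4, 2, 0 → 8.
So the next token is 78.

78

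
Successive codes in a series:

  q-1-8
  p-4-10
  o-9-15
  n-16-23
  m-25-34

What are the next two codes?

Letter — letters move back 1 place in the alphabet: q, p, o, n, m → l → k.
Second component: perfect squares: 1², 2², 3², …, so 1, 4, 9, 16, 25 → 36 → 49.
Third component: 8, 10, 15, 23, 34 → 48 → 65 (differences are 2, 5, 8, … (increasing by 3 each time)).
So the next two codes are l-36-48 and k-49-65.

l-36-48, k-49-65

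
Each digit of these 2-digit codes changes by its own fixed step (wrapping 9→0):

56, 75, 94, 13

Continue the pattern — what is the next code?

First digit: +2 each step, mod 10; 5, 7, 9, 1 → 3.
Second digit: 6, 5, 4, 3 → 2 (−1 each step, mod 10).
Putting it together: 32.

32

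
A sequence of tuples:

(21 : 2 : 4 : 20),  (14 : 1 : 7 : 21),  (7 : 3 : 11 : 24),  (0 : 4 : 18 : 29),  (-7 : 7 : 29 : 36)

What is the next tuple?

First slot goes 21, 14, 7, 0, -7 → -14 (−7 each step).
Second slot — each term is the sum of the two before it: 2, 1, 3, 4, 7 → 11.
Third slot: each term is the sum of the two before it; 4, 7, 11, 18, 29 → 47.
Fourth slot: differences are 1, 3, 5, … (increasing by 2 each time); 20, 21, 24, 29, 36 → 45.
Putting it together: (-14 : 11 : 47 : 45).

(-14 : 11 : 47 : 45)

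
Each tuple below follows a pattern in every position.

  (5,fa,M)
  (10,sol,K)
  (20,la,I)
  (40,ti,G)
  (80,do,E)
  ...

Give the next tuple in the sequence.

First component: ×2 each step; 5, 10, 20, 40, 80 → 160.
For the note, runs through the solfège scale do→ti: fa, sol, la, ti, do → re.
Letter: letters move back 2 places in the alphabet; M, K, I, G, E → C.
Putting it together: (160,re,C).

(160,re,C)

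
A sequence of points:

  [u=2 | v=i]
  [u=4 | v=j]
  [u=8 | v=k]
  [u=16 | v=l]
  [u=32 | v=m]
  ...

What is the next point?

[u=64 | v=n]

For the u, ×2 each step: 2, 4, 8, 16, 32 → 64.
V goes i, j, k, l, m → n (letters move forward 1 place in the alphabet).
So the next point is [u=64 | v=n].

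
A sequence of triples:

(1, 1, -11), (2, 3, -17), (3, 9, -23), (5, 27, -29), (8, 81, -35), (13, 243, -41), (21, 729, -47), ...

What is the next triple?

(34, 2187, -53)

First entry goes 1, 2, 3, 5, 8, 13, 21 → 34 (each term is the sum of the two before it).
Second entry: ×3 each step, so 1, 3, 9, 27, 81, 243, 729 → 2187.
For the third entry, −6 each step: -11, -17, -23, -29, -35, -41, -47 → -53.
Putting it together: (34, 2187, -53).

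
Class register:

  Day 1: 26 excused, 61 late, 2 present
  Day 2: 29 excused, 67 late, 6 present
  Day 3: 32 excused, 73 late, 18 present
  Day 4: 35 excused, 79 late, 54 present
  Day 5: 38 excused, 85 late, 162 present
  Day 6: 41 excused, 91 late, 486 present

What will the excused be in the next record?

44

Excused goes 26, 29, 32, 35, 38, 41 → 44 (+3 each step).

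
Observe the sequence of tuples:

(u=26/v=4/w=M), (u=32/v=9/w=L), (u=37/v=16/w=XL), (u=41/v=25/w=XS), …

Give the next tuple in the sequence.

For the u, differences are 6, 5, 4, … (decreasing by 1 each time): 26, 32, 37, 41 → 44.
V — perfect squares: 2², 3², 4², …: 4, 9, 16, 25 → 36.
W: runs through clothing sizes XS→XL, so M, L, XL, XS → S.
Combining the parts gives (u=44/v=36/w=S).

(u=44/v=36/w=S)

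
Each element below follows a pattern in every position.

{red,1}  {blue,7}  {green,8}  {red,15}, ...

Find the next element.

Colour: repeats red → blue → green; red, blue, green, red → blue.
Second part: 1, 7, 8, 15 → 23 (each term is the sum of the two before it).
Putting it together: {blue,23}.

{blue,23}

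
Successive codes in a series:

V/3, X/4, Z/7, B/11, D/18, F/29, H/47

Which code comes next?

J/76

Letter goes V, X, Z, B, D, F, H → J (letters move forward 2 places in the alphabet, wrapping Z→A).
Second component goes 3, 4, 7, 11, 18, 29, 47 → 76 (each term is the sum of the two before it).
So the next code is J/76.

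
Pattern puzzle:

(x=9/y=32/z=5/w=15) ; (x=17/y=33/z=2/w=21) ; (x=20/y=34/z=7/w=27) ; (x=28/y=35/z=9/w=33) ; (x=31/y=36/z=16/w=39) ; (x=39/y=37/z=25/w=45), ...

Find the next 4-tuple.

(x=42/y=38/z=41/w=51)

X goes 9, 17, 20, 28, 31, 39 → 42 (alternating steps +8, +3, +8, +3, …).
Y goes 32, 33, 34, 35, 36, 37 → 38 (+1 each step).
Z: each term is the sum of the two before it, so 5, 2, 7, 9, 16, 25 → 41.
W: 15, 21, 27, 33, 39, 45 → 51 (+6 each step).
So the next 4-tuple is (x=42/y=38/z=41/w=51).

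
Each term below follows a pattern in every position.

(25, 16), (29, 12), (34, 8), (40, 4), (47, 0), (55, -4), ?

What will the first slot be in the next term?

First slot: differences are 4, 5, 6, … (increasing by 1 each time); 25, 29, 34, 40, 47, 55 → 64.
Second slot — −4 each step: 16, 12, 8, 4, 0, -4 → -8.

64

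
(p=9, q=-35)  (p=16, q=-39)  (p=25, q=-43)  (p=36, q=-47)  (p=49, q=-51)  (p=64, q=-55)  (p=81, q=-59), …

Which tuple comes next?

(p=100, q=-63)

P: 9, 16, 25, 36, 49, 64, 81 → 100 (perfect squares: 3², 4², 5², …).
Q: −4 each step; -35, -39, -43, -47, -51, -55, -59 → -63.
Putting it together: (p=100, q=-63).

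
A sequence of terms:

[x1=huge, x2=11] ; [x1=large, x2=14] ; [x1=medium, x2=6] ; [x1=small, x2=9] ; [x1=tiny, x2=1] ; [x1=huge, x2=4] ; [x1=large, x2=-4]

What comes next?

For the x1, repeats huge → large → medium → small → tiny: huge, large, medium, small, tiny, huge, large → medium.
X2: alternating steps +3, −8, +3, −8, …, so 11, 14, 6, 9, 1, 4, -4 → -1.
Putting it together: [x1=medium, x2=-1].

[x1=medium, x2=-1]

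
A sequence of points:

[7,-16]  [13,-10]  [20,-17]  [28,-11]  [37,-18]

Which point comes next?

First component goes 7, 13, 20, 28, 37 → 47 (differences are 6, 7, 8, … (increasing by 1 each time)).
Second component — alternating steps +6, −7, +6, −7, …: -16, -10, -17, -11, -18 → -12.
Combining the parts gives [47,-12].

[47,-12]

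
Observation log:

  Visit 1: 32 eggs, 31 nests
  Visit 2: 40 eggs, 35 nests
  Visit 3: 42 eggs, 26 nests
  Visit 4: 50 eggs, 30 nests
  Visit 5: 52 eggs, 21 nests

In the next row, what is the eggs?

For the eggs, alternating steps +8, +2, +8, +2, …: 32, 40, 42, 50, 52 → 60.
Nests goes 31, 35, 26, 30, 21 → 25 (alternating steps +4, −9, +4, −9, …).

60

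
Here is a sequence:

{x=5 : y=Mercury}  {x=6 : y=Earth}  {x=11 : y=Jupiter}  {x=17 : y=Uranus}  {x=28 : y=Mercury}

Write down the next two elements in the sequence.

X: 5, 6, 11, 17, 28 → 45 → 73 (each term is the sum of the two before it).
Y — repeats Mercury → Earth → Jupiter → Uranus: Mercury, Earth, Jupiter, Uranus, Mercury → Earth → Jupiter.
Putting the parts together: {x=45 : y=Earth} and then {x=73 : y=Jupiter}.

{x=45 : y=Earth}, {x=73 : y=Jupiter}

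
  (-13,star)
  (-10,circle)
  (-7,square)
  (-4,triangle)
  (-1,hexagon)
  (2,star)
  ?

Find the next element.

First component: -13, -10, -7, -4, -1, 2 → 5 (+3 each step).
Shape: repeats star → circle → square → triangle → hexagon; star, circle, square, triangle, hexagon, star → circle.
So the next element is (5,circle).

(5,circle)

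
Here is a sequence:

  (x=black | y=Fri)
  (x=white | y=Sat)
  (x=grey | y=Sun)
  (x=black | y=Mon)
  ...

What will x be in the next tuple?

For the x, repeats black → white → grey: black, white, grey, black → white.

white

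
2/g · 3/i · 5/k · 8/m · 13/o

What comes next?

First component: each term is the sum of the two before it; 2, 3, 5, 8, 13 → 21.
Letter goes g, i, k, m, o → q (letters move forward 2 places in the alphabet).
So the next tag is 21/q.

21/q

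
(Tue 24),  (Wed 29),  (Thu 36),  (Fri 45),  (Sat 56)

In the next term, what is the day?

Sun

Day: runs through the weekdays Mon→Sun, so Tue, Wed, Thu, Fri, Sat → Sun.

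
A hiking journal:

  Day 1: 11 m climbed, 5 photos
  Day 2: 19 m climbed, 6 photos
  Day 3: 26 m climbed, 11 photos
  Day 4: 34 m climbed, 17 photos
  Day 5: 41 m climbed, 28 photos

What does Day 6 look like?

M climbed: 11, 19, 26, 34, 41 → 49 (alternating steps +8, +7, +8, +7, …).
Photos: each term is the sum of the two before it; 5, 6, 11, 17, 28 → 45.
Putting it together: 49 m climbed, 45 photos.

49 m climbed, 45 photos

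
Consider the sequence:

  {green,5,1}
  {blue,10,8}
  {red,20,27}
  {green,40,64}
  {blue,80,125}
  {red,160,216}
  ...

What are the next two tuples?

{green,320,343}, {blue,640,512}

For the colour, repeats green → blue → red: green, blue, red, green, blue, red → green → blue.
Second slot: ×2 each step, so 5, 10, 20, 40, 80, 160 → 320 → 640.
Third slot: 1, 8, 27, 64, 125, 216 → 343 → 512 (perfect cubes: 1³, 2³, 3³, …).
So the next two tuples are {green,320,343} and {blue,640,512}.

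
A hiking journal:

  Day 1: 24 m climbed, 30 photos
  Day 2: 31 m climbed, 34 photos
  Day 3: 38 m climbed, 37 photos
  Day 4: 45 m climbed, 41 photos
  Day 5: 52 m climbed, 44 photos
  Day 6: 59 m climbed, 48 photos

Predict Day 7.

66 m climbed, 51 photos

M climbed: +7 each step, so 24, 31, 38, 45, 52, 59 → 66.
Photos goes 30, 34, 37, 41, 44, 48 → 51 (alternating steps +4, +3, +4, +3, …).
Putting it together: 66 m climbed, 51 photos.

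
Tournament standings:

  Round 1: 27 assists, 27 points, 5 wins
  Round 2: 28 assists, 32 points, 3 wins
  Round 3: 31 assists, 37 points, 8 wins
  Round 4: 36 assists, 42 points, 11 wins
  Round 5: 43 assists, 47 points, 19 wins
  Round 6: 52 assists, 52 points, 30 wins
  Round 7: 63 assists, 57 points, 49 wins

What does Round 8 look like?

76 assists, 62 points, 79 wins

Assists: differences are 1, 3, 5, … (increasing by 2 each time); 27, 28, 31, 36, 43, 52, 63 → 76.
For the points, +5 each step: 27, 32, 37, 42, 47, 52, 57 → 62.
Wins: 5, 3, 8, 11, 19, 30, 49 → 79 (each term is the sum of the two before it).
Putting it together: 76 assists, 62 points, 79 wins.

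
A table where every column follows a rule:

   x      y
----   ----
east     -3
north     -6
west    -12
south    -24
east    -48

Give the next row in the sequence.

north  -96

Column x goes east, north, west, south, east → north (repeats east → north → west → south).
Column y: ×2 each step, so -3, -6, -12, -24, -48 → -96.
Putting it together: north  -96.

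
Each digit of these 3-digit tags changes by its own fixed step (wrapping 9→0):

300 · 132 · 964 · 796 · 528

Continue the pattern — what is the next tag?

350

First digit: −2 each step, mod 10; 3, 1, 9, 7, 5 → 3.
Second digit — +3 each step, mod 10: 0, 3, 6, 9, 2 → 5.
Third digit: +2 each step, mod 10, so 0, 2, 4, 6, 8 → 0.
So the next tag is 350.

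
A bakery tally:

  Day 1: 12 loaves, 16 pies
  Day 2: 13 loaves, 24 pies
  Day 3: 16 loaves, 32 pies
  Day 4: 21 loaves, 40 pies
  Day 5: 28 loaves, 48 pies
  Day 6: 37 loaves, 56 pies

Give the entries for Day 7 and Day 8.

48 loaves, 64 pies; 61 loaves, 72 pies

Loaves: differences are 1, 3, 5, … (increasing by 2 each time); 12, 13, 16, 21, 28, 37 → 48 → 61.
Pies — +8 each step: 16, 24, 32, 40, 48, 56 → 64 → 72.
So the next two rows are 48 loaves, 64 pies and 61 loaves, 72 pies.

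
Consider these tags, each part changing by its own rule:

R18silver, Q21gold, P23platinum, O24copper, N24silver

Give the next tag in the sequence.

For the letter, letters move back 1 place in the alphabet: R, Q, P, O, N → M.
Second component: differences are 3, 2, 1, … (decreasing by 1 each time), so 18, 21, 23, 24, 24 → 23.
Metal: repeats silver → gold → platinum → copper; silver, gold, platinum, copper, silver → gold.
Combining the parts gives M23gold.

M23gold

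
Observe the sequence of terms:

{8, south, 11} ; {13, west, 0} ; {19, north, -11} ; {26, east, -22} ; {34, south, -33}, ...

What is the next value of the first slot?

43

First slot goes 8, 13, 19, 26, 34 → 43 (differences are 5, 6, 7, … (increasing by 1 each time)).
Direction: repeats south → west → north → east, so south, west, north, east, south → west.
Third slot: 11, 0, -11, -22, -33 → -44 (−11 each step).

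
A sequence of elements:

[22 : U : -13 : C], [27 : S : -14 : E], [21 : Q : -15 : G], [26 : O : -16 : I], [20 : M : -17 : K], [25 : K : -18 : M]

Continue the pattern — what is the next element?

First value: alternating steps +5, −6, +5, −6, …; 22, 27, 21, 26, 20, 25 → 19.
First letter goes U, S, Q, O, M, K → I (letters move back 2 places in the alphabet).
Third value goes -13, -14, -15, -16, -17, -18 → -19 (−1 each step).
For the second letter, letters move forward 2 places in the alphabet: C, E, G, I, K, M → O.
So the next element is [19 : I : -19 : O].

[19 : I : -19 : O]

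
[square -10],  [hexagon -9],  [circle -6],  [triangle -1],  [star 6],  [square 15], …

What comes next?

[hexagon 26]

Shape goes square, hexagon, circle, triangle, star, square → hexagon (repeats square → hexagon → circle → triangle → star).
Second entry — differences are 1, 3, 5, … (increasing by 2 each time): -10, -9, -6, -1, 6, 15 → 26.
Putting it together: [hexagon 26].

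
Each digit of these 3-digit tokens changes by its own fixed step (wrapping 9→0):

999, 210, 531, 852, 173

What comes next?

First digit goes 9, 2, 5, 8, 1 → 4 (+3 each step, mod 10).
Second digit: +2 each step, mod 10; 9, 1, 3, 5, 7 → 9.
Third digit goes 9, 0, 1, 2, 3 → 4 (+1 each step, mod 10).
So the next token is 494.

494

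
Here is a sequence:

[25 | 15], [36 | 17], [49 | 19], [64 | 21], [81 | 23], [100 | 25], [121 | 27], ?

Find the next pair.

[144 | 29]

First coordinate goes 25, 36, 49, 64, 81, 100, 121 → 144 (perfect squares: 5², 6², 7², …).
Second coordinate: +2 each step, so 15, 17, 19, 21, 23, 25, 27 → 29.
Putting it together: [144 | 29].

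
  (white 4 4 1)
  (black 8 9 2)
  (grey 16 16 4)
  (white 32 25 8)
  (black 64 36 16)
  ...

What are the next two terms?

Shade: white, black, grey, white, black → grey → white (repeats white → black → grey).
Second slot: 4, 8, 16, 32, 64 → 128 → 256 (×2 each step).
Third slot: 4, 9, 16, 25, 36 → 49 → 64 (perfect squares: 2², 3², 4², …).
Fourth slot — ×2 each step: 1, 2, 4, 8, 16 → 32 → 64.
So the next two terms are (grey 128 49 32) and (white 256 64 64).

(grey 128 49 32), (white 256 64 64)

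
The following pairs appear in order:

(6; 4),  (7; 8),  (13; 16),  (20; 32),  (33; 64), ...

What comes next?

(53; 128)

First component — each term is the sum of the two before it: 6, 7, 13, 20, 33 → 53.
Second component goes 4, 8, 16, 32, 64 → 128 (×2 each step).
So the next pair is (53; 128).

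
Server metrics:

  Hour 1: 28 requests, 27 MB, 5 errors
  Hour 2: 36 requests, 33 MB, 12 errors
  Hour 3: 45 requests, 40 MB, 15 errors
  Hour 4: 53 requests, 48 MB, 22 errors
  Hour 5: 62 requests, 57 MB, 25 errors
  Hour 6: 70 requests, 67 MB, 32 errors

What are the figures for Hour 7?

Requests goes 28, 36, 45, 53, 62, 70 → 79 (alternating steps +8, +9, +8, +9, …).
MB: 27, 33, 40, 48, 57, 67 → 78 (differences are 6, 7, 8, … (increasing by 1 each time)).
Errors: alternating steps +7, +3, +7, +3, …, so 5, 12, 15, 22, 25, 32 → 35.
Combining the parts gives 79 requests, 78 MB, 35 errors.

79 requests, 78 MB, 35 errors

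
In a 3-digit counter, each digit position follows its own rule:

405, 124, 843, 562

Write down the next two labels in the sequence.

281, 900

First digit: −3 each step, mod 10, so 4, 1, 8, 5 → 2 → 9.
Second digit: 0, 2, 4, 6 → 8 → 0 (+2 each step, mod 10).
Third digit: −1 each step, mod 10, so 5, 4, 3, 2 → 1 → 0.
So the next two labels are 281 and 900.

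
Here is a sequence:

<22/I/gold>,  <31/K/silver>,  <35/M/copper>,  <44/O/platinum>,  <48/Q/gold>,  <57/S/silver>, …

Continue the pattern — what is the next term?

First value: alternating steps +9, +4, +9, +4, …; 22, 31, 35, 44, 48, 57 → 61.
For the letter, letters move forward 2 places in the alphabet: I, K, M, O, Q, S → U.
Metal — repeats gold → silver → copper → platinum: gold, silver, copper, platinum, gold, silver → copper.
Combining the parts gives <61/U/copper>.

<61/U/copper>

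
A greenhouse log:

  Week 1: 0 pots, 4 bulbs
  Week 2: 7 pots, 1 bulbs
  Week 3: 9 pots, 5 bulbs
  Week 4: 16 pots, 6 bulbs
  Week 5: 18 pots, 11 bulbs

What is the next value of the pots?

25

Pots: alternating steps +7, +2, +7, +2, …, so 0, 7, 9, 16, 18 → 25.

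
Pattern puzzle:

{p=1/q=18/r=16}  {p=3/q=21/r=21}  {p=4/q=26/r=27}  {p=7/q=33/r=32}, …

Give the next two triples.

P — each term is the sum of the two before it: 1, 3, 4, 7 → 11 → 18.
Q: differences are 3, 5, 7, … (increasing by 2 each time), so 18, 21, 26, 33 → 42 → 53.
For the r, alternating steps +5, +6, +5, +6, …: 16, 21, 27, 32 → 38 → 43.
So the next two triples are {p=11/q=42/r=38} and {p=18/q=53/r=43}.

{p=11/q=42/r=38}, {p=18/q=53/r=43}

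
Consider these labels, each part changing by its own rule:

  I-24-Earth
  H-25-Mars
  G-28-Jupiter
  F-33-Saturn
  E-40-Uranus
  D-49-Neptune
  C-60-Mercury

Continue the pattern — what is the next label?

Letter: letters move back 1 place in the alphabet; I, H, G, F, E, D, C → B.
Second component — differences are 1, 3, 5, … (increasing by 2 each time): 24, 25, 28, 33, 40, 49, 60 → 73.
Planet goes Earth, Mars, Jupiter, Saturn, Uranus, Neptune, Mercury → Venus (runs through the planets Mercury→Neptune).
Putting it together: B-73-Venus.

B-73-Venus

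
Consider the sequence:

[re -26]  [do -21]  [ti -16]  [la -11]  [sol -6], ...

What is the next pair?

[fa -1]

Note — runs backward through the solfège scale do→ti: re, do, ti, la, sol → fa.
Second component: +5 each step, so -26, -21, -16, -11, -6 → -1.
Putting it together: [fa -1].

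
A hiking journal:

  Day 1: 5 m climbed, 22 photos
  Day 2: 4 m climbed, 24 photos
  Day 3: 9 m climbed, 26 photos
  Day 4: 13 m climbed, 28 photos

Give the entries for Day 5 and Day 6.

For the m climbed, each term is the sum of the two before it: 5, 4, 9, 13 → 22 → 35.
Photos: 22, 24, 26, 28 → 30 → 32 (+2 each step).
Putting the parts together: 22 m climbed, 30 photos and then 35 m climbed, 32 photos.

22 m climbed, 30 photos; 35 m climbed, 32 photos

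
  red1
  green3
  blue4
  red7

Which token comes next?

Colour: repeats red → green → blue, so red, green, blue, red → green.
For the second component, each term is the sum of the two before it: 1, 3, 4, 7 → 11.
Combining the parts gives green11.

green11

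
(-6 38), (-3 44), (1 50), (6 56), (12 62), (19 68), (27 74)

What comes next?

First entry: -6, -3, 1, 6, 12, 19, 27 → 36 (differences are 3, 4, 5, … (increasing by 1 each time)).
For the second entry, +6 each step: 38, 44, 50, 56, 62, 68, 74 → 80.
Combining the parts gives (36 80).

(36 80)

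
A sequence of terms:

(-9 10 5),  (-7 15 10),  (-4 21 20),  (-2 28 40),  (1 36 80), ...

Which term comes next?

First slot: alternating steps +2, +3, +2, +3, …, so -9, -7, -4, -2, 1 → 3.
Second slot goes 10, 15, 21, 28, 36 → 45 (differences are 5, 6, 7, … (increasing by 1 each time)).
Third slot goes 5, 10, 20, 40, 80 → 160 (×2 each step).
Combining the parts gives (3 45 160).

(3 45 160)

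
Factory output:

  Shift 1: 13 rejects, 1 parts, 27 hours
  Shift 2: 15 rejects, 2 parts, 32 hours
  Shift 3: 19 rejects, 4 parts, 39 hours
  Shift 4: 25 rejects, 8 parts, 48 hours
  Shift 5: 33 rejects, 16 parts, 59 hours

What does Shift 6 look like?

43 rejects, 32 parts, 72 hours

For the rejects, differences are 2, 4, 6, … (increasing by 2 each time): 13, 15, 19, 25, 33 → 43.
For the parts, ×2 each step: 1, 2, 4, 8, 16 → 32.
Hours: 27, 32, 39, 48, 59 → 72 (differences are 5, 7, 9, … (increasing by 2 each time)).
Putting it together: 43 rejects, 32 parts, 72 hours.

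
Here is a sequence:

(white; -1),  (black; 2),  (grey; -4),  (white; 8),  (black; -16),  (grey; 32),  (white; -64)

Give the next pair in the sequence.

For the shade, repeats white → black → grey: white, black, grey, white, black, grey, white → black.
Second part — ×(-2) each step: -1, 2, -4, 8, -16, 32, -64 → 128.
Putting it together: (black; 128).

(black; 128)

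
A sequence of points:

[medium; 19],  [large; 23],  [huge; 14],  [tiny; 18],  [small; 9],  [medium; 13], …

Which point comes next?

[large; 4]

Size: repeats medium → large → huge → tiny → small; medium, large, huge, tiny, small, medium → large.
Second slot: alternating steps +4, −9, +4, −9, …, so 19, 23, 14, 18, 9, 13 → 4.
So the next point is [large; 4].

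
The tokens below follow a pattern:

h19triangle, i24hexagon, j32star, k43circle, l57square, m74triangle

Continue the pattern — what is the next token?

n94hexagon

Letter: letters move forward 1 place in the alphabet; h, i, j, k, l, m → n.
Second component: 19, 24, 32, 43, 57, 74 → 94 (differences are 5, 8, 11, … (increasing by 3 each time)).
Shape — repeats triangle → hexagon → star → circle → square: triangle, hexagon, star, circle, square, triangle → hexagon.
Putting it together: n94hexagon.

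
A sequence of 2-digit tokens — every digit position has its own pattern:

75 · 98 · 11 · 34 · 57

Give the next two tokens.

For the first digit, +2 each step, mod 10: 7, 9, 1, 3, 5 → 7 → 9.
Second digit — +3 each step, mod 10: 5, 8, 1, 4, 7 → 0 → 3.
Putting the parts together: 70 and then 93.

70, 93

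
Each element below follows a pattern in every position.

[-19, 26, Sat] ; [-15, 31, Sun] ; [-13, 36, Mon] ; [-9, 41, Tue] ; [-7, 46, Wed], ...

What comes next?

First coordinate: alternating steps +4, +2, +4, +2, …; -19, -15, -13, -9, -7 → -3.
For the second coordinate, +5 each step: 26, 31, 36, 41, 46 → 51.
Day: runs through the weekdays Mon→Sun, so Sat, Sun, Mon, Tue, Wed → Thu.
Putting it together: [-3, 51, Thu].

[-3, 51, Thu]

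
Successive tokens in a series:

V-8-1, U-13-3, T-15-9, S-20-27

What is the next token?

Letter: letters move back 1 place in the alphabet, so V, U, T, S → R.
Second component — alternating steps +5, +2, +5, +2, …: 8, 13, 15, 20 → 22.
Third component goes 1, 3, 9, 27 → 81 (×3 each step).
So the next token is R-22-81.

R-22-81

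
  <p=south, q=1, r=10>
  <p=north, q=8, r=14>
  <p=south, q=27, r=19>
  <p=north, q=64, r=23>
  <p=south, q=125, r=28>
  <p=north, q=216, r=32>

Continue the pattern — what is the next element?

P — alternates south ↔ north: south, north, south, north, south, north → south.
Q — perfect cubes: 1³, 2³, 3³, …: 1, 8, 27, 64, 125, 216 → 343.
For the r, alternating steps +4, +5, +4, +5, …: 10, 14, 19, 23, 28, 32 → 37.
Combining the parts gives <p=south, q=343, r=37>.

<p=south, q=343, r=37>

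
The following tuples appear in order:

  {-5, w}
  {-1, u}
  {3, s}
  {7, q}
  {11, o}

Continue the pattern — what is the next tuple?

{15, m}

First entry: +4 each step; -5, -1, 3, 7, 11 → 15.
Letter: w, u, s, q, o → m (letters move back 2 places in the alphabet).
So the next tuple is {15, m}.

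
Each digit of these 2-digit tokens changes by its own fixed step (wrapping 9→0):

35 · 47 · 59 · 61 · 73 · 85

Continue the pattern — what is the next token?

First digit: 3, 4, 5, 6, 7, 8 → 9 (+1 each step, mod 10).
Second digit: 5, 7, 9, 1, 3, 5 → 7 (+2 each step, mod 10).
Putting it together: 97.

97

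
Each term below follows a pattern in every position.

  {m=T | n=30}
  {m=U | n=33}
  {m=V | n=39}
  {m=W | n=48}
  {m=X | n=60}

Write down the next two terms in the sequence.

{m=Y | n=75}, {m=Z | n=93}

M: letters move forward 1 place in the alphabet, so T, U, V, W, X → Y → Z.
N: differences are 3, 6, 9, … (increasing by 3 each time); 30, 33, 39, 48, 60 → 75 → 93.
So the next two terms are {m=Y | n=75} and {m=Z | n=93}.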